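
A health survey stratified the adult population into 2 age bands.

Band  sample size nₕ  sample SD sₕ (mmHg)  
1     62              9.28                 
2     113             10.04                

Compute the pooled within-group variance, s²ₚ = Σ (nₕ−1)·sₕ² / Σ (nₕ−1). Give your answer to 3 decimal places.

95.624

1: (62−1)·9.28² = 61·86.1184 = 5253.2224
2: (113−1)·10.04² = 112·100.8016 = 11289.7792
Numerator = 16543.0016; denominator = Σ(nₕ−1) = 173.
s²ₚ = 16543.0016/173 = 95.62429... → 95.624.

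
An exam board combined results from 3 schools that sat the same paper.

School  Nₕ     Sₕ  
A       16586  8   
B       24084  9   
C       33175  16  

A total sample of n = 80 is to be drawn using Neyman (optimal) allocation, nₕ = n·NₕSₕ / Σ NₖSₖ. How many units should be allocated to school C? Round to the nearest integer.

48

Σ NₕSₕ = 16586·8 + 24084·9 + 33175·16 = 880244.
Share for C: 530800/880244 = 0.60301.
n_C = 80 × 0.60301 = 48.241... → 48.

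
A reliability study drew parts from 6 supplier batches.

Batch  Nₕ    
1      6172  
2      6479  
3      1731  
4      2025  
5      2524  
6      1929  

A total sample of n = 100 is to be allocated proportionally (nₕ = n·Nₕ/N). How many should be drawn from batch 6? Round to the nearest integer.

Share of batch 6 = 1929/20860 = 0.09247.
Allocate 100 × 0.09247 = 9.247... → 9.

9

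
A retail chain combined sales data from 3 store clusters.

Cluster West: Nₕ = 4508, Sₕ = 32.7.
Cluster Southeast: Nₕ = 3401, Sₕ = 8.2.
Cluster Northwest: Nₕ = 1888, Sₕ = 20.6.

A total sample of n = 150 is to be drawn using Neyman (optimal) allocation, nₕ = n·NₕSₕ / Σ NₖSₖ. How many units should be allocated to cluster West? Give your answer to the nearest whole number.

103

West: NₕSₕ = 4508·32.7 = 147411.6
Southeast: NₕSₕ = 3401·8.2 = 27888.2
Northwest: NₕSₕ = 1888·20.6 = 38892.8
Σ NₕSₕ = 214192.6.
n_West = 150·147411.6/214192.6 = 103.233... → 103.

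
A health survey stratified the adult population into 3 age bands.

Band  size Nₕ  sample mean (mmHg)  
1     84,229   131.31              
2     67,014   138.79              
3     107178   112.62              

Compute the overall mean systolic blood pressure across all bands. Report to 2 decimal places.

125.50

N = 84229 + 67014 + 107178 = 258421.
The stratified mean weights each stratum mean by its population share Nₕ/N.
Σ Nₕx̄ₕ = 84229·131.31 + 67014·138.79 + 107178·112.62 = 11060109.99 + 9300873.06 + 12070386.36 = 32431369.41.
Divide by N: 32431369.41 / 258421 = 125.4982... → 125.50.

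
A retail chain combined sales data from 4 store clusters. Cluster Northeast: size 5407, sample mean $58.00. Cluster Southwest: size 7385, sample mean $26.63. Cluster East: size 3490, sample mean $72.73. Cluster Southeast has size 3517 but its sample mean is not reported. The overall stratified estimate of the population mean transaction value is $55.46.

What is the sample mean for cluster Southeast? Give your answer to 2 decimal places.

N = 5407 + 7385 + 3490 + 3517 = 19799.
Overall total = μ·N = 55.46·19799 = 1098052.54.
Subtract the known strata: 5407·58.00 + 7385·26.63 + 3490·72.73 = 764096.25.
Remaining total for cluster Southeast: 1098052.54 − 764096.25 = 333956.29.
Divide by its size: 333956.29 / 3517 = 94.9549... → 94.95.

94.95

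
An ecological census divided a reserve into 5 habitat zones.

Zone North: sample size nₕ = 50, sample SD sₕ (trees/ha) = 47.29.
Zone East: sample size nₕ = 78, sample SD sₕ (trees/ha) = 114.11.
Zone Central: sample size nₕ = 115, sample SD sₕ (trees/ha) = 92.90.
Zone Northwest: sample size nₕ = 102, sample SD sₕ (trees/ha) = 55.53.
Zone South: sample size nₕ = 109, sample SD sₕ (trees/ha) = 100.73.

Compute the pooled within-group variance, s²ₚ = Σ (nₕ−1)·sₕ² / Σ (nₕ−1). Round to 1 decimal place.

7802.5

North: (50−1)·47.29² = 49·2236.3441 = 109580.8609
East: (78−1)·114.11² = 77·13021.0921 = 1002624.0917
Central: (115−1)·92.90² = 114·8630.41 = 983866.74
Northwest: (102−1)·55.53² = 101·3083.5809 = 311441.6709
South: (109−1)·100.73² = 108·10146.5329 = 1095825.5532
Numerator = 3503338.9167; denominator = Σ(nₕ−1) = 449.
s²ₚ = 3503338.9167/449 = 7802.537... → 7802.5.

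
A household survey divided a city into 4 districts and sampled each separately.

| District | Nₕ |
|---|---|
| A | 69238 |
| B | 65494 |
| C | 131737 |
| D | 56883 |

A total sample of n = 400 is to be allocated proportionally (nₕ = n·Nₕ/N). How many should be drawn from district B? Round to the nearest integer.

N = 69238 + 65494 + 131737 + 56883 = 323352.
n_B = 400·65494/323352 = 81.019... → 81.

81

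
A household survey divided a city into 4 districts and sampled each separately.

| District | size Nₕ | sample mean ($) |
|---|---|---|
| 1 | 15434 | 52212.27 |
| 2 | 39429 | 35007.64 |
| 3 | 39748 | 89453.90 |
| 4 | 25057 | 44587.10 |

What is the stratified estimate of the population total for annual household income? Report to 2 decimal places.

6858992994.64

1: 15434·52212.27 = 805844175.18
2: 39429·35007.64 = 1380316237.56
3: 39748·89453.90 = 3555613617.2
4: 25057·44587.10 = 1117218964.7
τ̂ = Σ Nₕx̄ₕ = 6858992994.64.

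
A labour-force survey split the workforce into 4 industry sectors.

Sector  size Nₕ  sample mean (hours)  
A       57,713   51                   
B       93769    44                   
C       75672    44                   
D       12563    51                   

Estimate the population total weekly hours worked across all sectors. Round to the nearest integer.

A: 57713·51 = 2943363
B: 93769·44 = 4125836
C: 75672·44 = 3329568
D: 12563·51 = 640713
τ̂ = Σ Nₕx̄ₕ = 11039480.

11039480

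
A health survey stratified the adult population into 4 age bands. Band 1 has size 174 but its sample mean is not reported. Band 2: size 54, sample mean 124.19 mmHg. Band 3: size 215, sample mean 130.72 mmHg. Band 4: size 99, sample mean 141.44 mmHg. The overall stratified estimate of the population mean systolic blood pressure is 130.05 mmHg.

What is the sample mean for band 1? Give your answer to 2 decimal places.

124.56

N = 174 + 54 + 215 + 99 = 542.
Overall total = μ·N = 130.05·542 = 70487.1.
Subtract the known strata: 54·124.19 + 215·130.72 + 99·141.44 = 48813.62.
Remaining total for band 1: 70487.1 − 48813.62 = 21673.48.
Divide by its size: 21673.48 / 174 = 124.5602... → 124.56.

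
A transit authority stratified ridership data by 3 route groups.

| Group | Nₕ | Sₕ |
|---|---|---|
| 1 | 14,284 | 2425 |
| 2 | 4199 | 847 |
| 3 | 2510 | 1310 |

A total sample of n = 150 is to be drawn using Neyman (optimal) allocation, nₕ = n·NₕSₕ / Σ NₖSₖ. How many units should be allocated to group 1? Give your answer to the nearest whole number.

125

Σ NₕSₕ = 14284·2425 + 4199·847 + 2510·1310 = 41483353.
Share for 1: 34638700/41483353 = 0.83500.
n_1 = 150 × 0.83500 = 125.250... → 125.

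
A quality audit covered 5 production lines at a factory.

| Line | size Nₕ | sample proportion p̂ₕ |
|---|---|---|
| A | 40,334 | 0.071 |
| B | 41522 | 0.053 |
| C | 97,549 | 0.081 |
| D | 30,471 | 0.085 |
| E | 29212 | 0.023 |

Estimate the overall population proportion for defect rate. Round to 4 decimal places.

N = 40334 + 41522 + 97549 + 30471 + 29212 = 239088.
Overall proportion = Σ (Nₕ/N)·p̂ₕ.
Σ Nₕp̂ₕ = 2863.714 + 2200.666 + 7901.469 + 2590.035 + 671.876 = 16227.76.
16227.76 / 239088 = 0.067874... → 0.0679.

0.0679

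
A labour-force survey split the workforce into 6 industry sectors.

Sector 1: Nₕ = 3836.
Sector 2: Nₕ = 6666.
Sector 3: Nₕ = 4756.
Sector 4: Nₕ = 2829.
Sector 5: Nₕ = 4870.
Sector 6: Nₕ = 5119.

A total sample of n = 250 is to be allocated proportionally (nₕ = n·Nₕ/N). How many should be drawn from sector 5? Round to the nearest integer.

43

N = 3836 + 6666 + 4756 + 2829 + 4870 + 5119 = 28076.
n_5 = 250·4870/28076 = 43.364... → 43.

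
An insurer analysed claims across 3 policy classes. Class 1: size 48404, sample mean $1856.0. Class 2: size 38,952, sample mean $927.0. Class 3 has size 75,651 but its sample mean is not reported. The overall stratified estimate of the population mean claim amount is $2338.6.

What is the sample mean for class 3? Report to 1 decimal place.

3374.2

N = 48404 + 38952 + 75651 = 163007.
Overall total = μ·N = 2338.6·163007 = 381208170.2.
Subtract the known strata: 48404·1856.0 + 38952·927.0 = 125946328.
Remaining total for class 3: 381208170.2 − 125946328 = 255261842.2.
Divide by its size: 255261842.2 / 75651 = 3374.203... → 3374.2.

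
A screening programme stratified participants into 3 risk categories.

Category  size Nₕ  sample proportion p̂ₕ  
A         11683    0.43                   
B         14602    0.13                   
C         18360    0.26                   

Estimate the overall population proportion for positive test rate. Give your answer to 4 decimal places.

0.2620

Wₕ = Nₕ/N with N = 44645: 0.2617, 0.3271, 0.4112.
p̂_st = 0.2617·0.43 + 0.3271·0.13 + 0.4112·0.26 ≈ 0.261968... → 0.2620.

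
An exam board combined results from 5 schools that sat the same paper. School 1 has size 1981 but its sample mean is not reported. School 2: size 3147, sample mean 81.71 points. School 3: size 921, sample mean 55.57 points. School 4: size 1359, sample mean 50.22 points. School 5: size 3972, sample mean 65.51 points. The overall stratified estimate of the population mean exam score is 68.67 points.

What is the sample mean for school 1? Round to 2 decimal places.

73.04

N = 1981 + 3147 + 921 + 1359 + 3972 = 11380.
Overall total = μ·N = 68.67·11380 = 781464.6.
Subtract the known strata: 3147·81.71 + 921·55.57 + 1359·50.22 + 3972·65.51 = 636776.04.
Remaining total for school 1: 781464.6 − 636776.04 = 144688.56.
Divide by its size: 144688.56 / 1981 = 73.0381... → 73.04.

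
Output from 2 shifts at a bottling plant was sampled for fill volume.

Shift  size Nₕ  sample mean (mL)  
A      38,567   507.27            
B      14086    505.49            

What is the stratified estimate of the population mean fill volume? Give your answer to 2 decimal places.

506.79

N = 38567 + 14086 = 52653.
The stratified mean weights each stratum mean by its population share Nₕ/N.
Σ Nₕx̄ₕ = 38567·507.27 + 14086·505.49 = 19563882.09 + 7120332.14 = 26684214.23.
Divide by N: 26684214.23 / 52653 = 506.7938... → 506.79.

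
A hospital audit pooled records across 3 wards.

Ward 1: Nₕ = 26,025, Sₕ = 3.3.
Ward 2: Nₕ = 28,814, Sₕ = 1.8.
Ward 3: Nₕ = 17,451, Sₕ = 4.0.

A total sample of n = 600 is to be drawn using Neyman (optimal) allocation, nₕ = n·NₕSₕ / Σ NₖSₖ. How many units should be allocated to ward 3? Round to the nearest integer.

1: NₕSₕ = 26025·3.3 = 85882.5
2: NₕSₕ = 28814·1.8 = 51865.2
3: NₕSₕ = 17451·4.0 = 69804
Σ NₕSₕ = 207551.7.
n_3 = 600·69804/207551.7 = 201.793... → 202.

202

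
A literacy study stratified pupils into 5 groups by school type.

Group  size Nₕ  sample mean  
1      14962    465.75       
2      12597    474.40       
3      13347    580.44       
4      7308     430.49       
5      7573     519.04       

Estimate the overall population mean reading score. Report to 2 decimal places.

497.76

x̄_st = (Σ Nₕx̄ₕ) / (Σ Nₕ) = (14962·465.75 + 12597·474.40 + 13347·580.44 + 7308·430.49 + 7573·519.04) / 55787
= 27768411.82 / 55787 = 497.7578... → 497.76.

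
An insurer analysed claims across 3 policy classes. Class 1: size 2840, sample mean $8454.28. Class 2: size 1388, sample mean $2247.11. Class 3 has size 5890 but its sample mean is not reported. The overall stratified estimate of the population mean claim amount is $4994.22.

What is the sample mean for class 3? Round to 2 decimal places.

Σ Nₕx̄ₕ = N·μ, so 5890·x̄_3 = 10118·4994.22 − (2840·8454.28 + 1388·2247.11).
= 50531517.96 − 27129143.88 = 23402374.08.
x̄_3 = 23402374.08 / 5890 = 3973.2384... → 3973.24.

3973.24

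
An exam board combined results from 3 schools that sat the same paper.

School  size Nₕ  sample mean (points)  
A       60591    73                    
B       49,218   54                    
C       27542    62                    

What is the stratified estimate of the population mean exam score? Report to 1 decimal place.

x̄_st = (Σ Nₕx̄ₕ) / (Σ Nₕ) = (60591·73 + 49218·54 + 27542·62) / 137351
= 8788519 / 137351 = 63.986... → 64.0.

64.0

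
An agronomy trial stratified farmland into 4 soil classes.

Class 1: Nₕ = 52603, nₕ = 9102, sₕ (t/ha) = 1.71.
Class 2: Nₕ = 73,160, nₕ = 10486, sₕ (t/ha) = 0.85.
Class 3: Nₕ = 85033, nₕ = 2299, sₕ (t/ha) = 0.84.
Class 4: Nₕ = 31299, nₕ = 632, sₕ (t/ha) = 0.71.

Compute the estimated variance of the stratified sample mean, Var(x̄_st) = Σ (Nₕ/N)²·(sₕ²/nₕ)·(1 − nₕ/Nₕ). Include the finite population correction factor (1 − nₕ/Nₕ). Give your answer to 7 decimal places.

0.0000678

N = 242095; Wₕ = Nₕ/N.
class 1: (52603/242095)²·1.71²/9102·(1 − 9102/52603) = 0.0000125428
class 2: (73160/242095)²·0.85²/10486·(1 − 10486/73160) = 0.0000053904
class 3: (85033/242095)²·0.84²/2299·(1 − 2299/85033) = 0.0000368400
class 4: (31299/242095)²·0.71²/632·(1 − 632/31299) = 0.0000130626
Sum = 0.0000678357 → 0.0000678.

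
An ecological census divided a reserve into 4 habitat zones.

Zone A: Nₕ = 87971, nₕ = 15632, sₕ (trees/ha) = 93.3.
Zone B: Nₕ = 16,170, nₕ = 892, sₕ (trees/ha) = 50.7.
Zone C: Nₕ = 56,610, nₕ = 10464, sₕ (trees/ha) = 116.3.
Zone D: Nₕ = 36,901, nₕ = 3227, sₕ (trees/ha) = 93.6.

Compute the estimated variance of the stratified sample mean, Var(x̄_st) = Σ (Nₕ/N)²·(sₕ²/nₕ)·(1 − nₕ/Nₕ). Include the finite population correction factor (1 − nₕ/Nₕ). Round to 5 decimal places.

0.28172

N = 197652; Wₕ = Nₕ/N.
zone A: (87971/197652)²·93.3²/15632·(1 − 15632/87971) = 0.09071066
zone B: (16170/197652)²·50.7²/892·(1 − 892/16170) = 0.01822322
zone C: (56610/197652)²·116.3²/10464·(1 − 10464/56610) = 0.08643437
zone D: (36901/197652)²·93.6²/3227·(1 − 3227/36901) = 0.08635414
Sum = 0.28172240 → 0.28172.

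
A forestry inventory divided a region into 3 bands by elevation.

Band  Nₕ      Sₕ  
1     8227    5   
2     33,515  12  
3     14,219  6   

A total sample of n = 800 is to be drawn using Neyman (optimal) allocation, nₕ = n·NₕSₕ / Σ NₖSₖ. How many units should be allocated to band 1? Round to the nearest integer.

1: NₕSₕ = 8227·5 = 41135
2: NₕSₕ = 33515·12 = 402180
3: NₕSₕ = 14219·6 = 85314
Σ NₕSₕ = 528629.
n_1 = 800·41135/528629 = 62.252... → 62.

62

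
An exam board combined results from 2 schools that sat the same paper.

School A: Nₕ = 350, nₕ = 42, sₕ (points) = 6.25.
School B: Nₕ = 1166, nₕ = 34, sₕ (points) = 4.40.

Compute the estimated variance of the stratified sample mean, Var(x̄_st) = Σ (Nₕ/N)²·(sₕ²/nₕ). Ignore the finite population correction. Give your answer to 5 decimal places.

0.38641

N = 1516; Wₕ = Nₕ/N.
school A: (350/1516)²·6.25²/42 = 0.04957337
school B: (1166/1516)²·4.40²/34 = 0.33684114
Sum = 0.38641451 → 0.38641.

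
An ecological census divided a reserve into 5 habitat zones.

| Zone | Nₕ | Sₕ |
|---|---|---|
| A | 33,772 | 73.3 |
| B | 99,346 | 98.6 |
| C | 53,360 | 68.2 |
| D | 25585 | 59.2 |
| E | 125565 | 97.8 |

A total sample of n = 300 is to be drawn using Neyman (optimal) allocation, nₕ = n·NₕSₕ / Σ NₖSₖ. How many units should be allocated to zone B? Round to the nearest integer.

Σ NₕSₕ = 33772·73.3 + 99346·98.6 + 53360·68.2 + 25585·59.2 + 125565·97.8 = 29705044.2.
Share for B: 9795515.6/29705044.2 = 0.32976.
n_B = 300 × 0.32976 = 98.928... → 99.

99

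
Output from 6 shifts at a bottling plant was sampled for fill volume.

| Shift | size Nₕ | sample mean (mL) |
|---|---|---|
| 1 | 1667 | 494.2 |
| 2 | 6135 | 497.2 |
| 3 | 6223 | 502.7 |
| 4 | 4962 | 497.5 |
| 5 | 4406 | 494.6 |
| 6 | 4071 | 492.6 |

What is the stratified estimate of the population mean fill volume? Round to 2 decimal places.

497.22

N = 27464; weights Wₕ = Nₕ/N = (0.0607, 0.2234, 0.2266, 0.1807, 0.1604, 0.1482).
x̄_st = Σ Wₕ·x̄ₕ = 0.0607·494.2 + 0.2234·497.2 + 0.2266·502.7 + 0.1807·497.5 + 0.1604·494.6 + 0.1482·492.6 ≈ 497.2194...
→ 497.22.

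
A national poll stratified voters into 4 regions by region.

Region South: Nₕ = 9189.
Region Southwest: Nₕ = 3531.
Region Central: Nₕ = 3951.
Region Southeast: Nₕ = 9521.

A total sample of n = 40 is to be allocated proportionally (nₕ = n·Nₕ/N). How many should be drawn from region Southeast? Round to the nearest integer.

15

Share of region Southeast = 9521/26192 = 0.36351.
Allocate 40 × 0.36351 = 14.540... → 15.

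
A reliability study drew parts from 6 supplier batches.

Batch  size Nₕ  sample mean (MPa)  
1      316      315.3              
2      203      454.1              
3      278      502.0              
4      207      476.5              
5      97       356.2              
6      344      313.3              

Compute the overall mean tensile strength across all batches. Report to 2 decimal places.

N = 1445; weights Wₕ = Nₕ/N = (0.2187, 0.1405, 0.1924, 0.1433, 0.0671, 0.2381).
x̄_st = Σ Wₕ·x̄ₕ = 0.2187·315.3 + 0.1405·454.1 + 0.1924·502.0 + 0.1433·476.5 + 0.0671·356.2 + 0.2381·313.3 ≈ 396.0797...
→ 396.08.

396.08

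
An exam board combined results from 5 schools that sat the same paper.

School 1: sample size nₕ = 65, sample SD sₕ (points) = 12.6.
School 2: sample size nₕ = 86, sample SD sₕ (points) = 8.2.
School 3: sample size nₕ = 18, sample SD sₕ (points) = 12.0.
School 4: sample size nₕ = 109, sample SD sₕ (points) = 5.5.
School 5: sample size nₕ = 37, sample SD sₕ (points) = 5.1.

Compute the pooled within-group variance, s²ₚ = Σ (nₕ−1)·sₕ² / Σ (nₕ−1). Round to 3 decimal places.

1: (65−1)·12.6² = 64·158.76 = 10160.64
2: (86−1)·8.2² = 85·67.24 = 5715.4
3: (18−1)·12.0² = 17·144 = 2448
4: (109−1)·5.5² = 108·30.25 = 3267
5: (37−1)·5.1² = 36·26.01 = 936.36
Numerator = 22527.4; denominator = Σ(nₕ−1) = 310.
s²ₚ = 22527.4/310 = 72.66903... → 72.669.

72.669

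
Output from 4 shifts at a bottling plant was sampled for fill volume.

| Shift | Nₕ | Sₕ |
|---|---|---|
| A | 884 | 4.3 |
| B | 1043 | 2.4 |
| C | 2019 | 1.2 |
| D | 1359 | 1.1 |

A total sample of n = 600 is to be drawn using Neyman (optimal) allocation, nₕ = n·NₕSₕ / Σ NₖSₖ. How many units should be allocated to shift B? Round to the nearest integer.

Σ NₕSₕ = 884·4.3 + 1043·2.4 + 2019·1.2 + 1359·1.1 = 10222.1.
Share for B: 2503.2/10222.1 = 0.24488.
n_B = 600 × 0.24488 = 146.929... → 147.

147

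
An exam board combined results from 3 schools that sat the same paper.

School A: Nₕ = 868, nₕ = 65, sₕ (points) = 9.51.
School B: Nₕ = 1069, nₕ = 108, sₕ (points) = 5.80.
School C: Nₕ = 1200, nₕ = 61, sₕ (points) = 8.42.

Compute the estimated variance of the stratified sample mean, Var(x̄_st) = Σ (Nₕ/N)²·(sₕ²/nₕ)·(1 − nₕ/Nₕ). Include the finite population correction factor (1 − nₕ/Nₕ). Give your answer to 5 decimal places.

0.29249

N = 3137. Term for each stratum: Wₕ²sₕ²/nₕ·(1−nₕ/Nₕ).
Var(x̄_st) = 0.09854938 + 0.03251654 + 0.16142481 = 0.29249073 → 0.29249.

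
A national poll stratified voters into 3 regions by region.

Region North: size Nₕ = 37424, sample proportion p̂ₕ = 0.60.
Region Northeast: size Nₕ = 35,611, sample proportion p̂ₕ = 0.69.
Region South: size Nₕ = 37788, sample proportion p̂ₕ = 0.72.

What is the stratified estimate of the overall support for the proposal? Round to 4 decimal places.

0.6698

Wₕ = Nₕ/N with N = 110823: 0.3377, 0.3213, 0.3410.
p̂_st = 0.3377·0.60 + 0.3213·0.69 + 0.3410·0.72 ≈ 0.669837... → 0.6698.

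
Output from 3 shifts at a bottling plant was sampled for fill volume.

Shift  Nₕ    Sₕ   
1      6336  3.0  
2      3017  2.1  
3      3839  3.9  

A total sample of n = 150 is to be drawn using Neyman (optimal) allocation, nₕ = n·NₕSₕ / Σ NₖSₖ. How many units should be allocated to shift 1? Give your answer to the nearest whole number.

1: NₕSₕ = 6336·3.0 = 19008
2: NₕSₕ = 3017·2.1 = 6335.7
3: NₕSₕ = 3839·3.9 = 14972.1
Σ NₕSₕ = 40315.8.
n_1 = 150·19008/40315.8 = 70.722... → 71.

71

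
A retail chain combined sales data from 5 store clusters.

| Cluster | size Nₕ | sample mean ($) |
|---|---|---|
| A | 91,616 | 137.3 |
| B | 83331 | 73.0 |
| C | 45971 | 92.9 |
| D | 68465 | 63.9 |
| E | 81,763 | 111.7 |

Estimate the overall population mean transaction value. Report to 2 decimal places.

98.18

N = 371146; weights Wₕ = Nₕ/N = (0.2468, 0.2245, 0.1239, 0.1845, 0.2203).
x̄_st = Σ Wₕ·x̄ₕ = 0.2468·137.3 + 0.2245·73.0 + 0.1239·92.9 + 0.1845·63.9 + 0.2203·111.7 ≈ 98.1840...
→ 98.18.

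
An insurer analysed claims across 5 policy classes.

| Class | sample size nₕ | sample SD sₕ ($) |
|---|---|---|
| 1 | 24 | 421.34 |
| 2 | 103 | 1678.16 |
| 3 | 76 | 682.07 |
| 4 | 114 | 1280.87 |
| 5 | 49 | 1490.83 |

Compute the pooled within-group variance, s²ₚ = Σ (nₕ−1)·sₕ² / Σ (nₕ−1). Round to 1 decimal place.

1712752.5

Degrees of freedom: 23 + 102 + 75 + 113 + 48 = 361.
Σ(nₕ−1)sₕ² = 23·177527.3956 + 102·2816220.9856 + 75·465219.4849 + 113·1640627.9569 + 48·2222574.0889 = 618303647.3944.
s²ₚ = 618303647.3944 / 361 = 1712752.486... → 1712752.5.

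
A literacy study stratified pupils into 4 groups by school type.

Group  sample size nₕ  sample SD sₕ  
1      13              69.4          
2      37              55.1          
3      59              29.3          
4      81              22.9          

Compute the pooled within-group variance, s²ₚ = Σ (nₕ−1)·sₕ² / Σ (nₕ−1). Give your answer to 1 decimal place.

1391.6

1: (13−1)·69.4² = 12·4816.36 = 57796.32
2: (37−1)·55.1² = 36·3036.01 = 109296.36
3: (59−1)·29.3² = 58·858.49 = 49792.42
4: (81−1)·22.9² = 80·524.41 = 41952.8
Numerator = 258837.9; denominator = Σ(nₕ−1) = 186.
s²ₚ = 258837.9/186 = 1391.602... → 1391.6.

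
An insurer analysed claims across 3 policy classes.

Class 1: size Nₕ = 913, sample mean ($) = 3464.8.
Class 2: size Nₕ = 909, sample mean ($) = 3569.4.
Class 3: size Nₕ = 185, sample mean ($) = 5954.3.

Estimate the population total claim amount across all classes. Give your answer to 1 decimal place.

Estimate total by summing Nₕ·x̄ₕ over strata.
913·3464.8 + 909·3569.4 + 185·5954.3 = 3163362.4 + 3244584.6 + 1101545.5 = 7509492.5.

7509492.5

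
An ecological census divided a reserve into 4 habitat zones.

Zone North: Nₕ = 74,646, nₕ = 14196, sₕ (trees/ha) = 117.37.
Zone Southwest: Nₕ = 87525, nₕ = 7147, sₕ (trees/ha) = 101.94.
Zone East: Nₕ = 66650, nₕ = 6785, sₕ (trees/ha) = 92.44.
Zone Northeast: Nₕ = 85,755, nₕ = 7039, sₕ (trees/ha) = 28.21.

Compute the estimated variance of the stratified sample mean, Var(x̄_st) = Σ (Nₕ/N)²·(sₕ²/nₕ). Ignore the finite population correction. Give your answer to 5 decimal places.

N = 314576. Term for each stratum: Wₕ²sₕ²/nₕ.
Var(x̄_st) = 0.05463993 + 0.11255856 + 0.05653523 + 0.00840162 = 0.23213534 → 0.23214.

0.23214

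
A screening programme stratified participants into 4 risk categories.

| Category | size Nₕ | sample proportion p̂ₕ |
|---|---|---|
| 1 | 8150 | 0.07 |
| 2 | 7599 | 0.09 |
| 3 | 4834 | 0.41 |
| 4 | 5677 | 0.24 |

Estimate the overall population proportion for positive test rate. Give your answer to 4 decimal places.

Wₕ = Nₕ/N with N = 26260: 0.3104, 0.2894, 0.1841, 0.2162.
p̂_st = 0.3104·0.07 + 0.2894·0.09 + 0.1841·0.41 + 0.2162·0.24 ≈ 0.175127... → 0.1751.

0.1751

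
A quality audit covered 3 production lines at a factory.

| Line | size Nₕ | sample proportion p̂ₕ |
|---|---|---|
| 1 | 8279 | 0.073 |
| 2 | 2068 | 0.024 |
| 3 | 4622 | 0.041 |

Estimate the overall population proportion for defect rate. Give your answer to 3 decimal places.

0.056

N = 8279 + 2068 + 4622 = 14969.
Overall proportion = Σ (Nₕ/N)·p̂ₕ.
Σ Nₕp̂ₕ = 604.367 + 49.632 + 189.502 = 843.501.
843.501 / 14969 = 0.05635... → 0.056.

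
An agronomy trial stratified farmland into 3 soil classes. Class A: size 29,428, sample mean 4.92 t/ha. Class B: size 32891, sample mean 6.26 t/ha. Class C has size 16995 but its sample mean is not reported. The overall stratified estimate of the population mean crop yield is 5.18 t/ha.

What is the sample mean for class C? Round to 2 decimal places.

N = 29428 + 32891 + 16995 = 79314.
Overall total = μ·N = 5.18·79314 = 410846.52.
Subtract the known strata: 29428·4.92 + 32891·6.26 = 350683.42.
Remaining total for class C: 410846.52 − 350683.42 = 60163.1.
Divide by its size: 60163.1 / 16995 = 3.5400... → 3.54.

3.54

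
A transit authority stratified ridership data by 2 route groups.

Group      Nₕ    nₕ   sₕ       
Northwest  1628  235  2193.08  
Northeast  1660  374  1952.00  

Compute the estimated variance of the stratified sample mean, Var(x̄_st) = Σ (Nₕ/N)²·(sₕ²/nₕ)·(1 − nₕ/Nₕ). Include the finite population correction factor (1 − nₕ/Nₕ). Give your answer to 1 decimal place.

N = 3288. Term for each stratum: Wₕ²sₕ²/nₕ·(1−nₕ/Nₕ).
Var(x̄_st) = 4293.2184 + 2011.7475 = 6304.9659 → 6305.0.

6305.0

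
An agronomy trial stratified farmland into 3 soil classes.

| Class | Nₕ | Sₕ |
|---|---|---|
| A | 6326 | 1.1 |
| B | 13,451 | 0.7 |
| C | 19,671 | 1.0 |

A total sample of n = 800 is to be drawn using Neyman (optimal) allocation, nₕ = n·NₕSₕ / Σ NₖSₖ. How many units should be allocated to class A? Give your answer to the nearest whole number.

A: NₕSₕ = 6326·1.1 = 6958.6
B: NₕSₕ = 13451·0.7 = 9415.7
C: NₕSₕ = 19671·1.0 = 19671
Σ NₕSₕ = 36045.3.
n_A = 800·6958.6/36045.3 = 154.441... → 154.

154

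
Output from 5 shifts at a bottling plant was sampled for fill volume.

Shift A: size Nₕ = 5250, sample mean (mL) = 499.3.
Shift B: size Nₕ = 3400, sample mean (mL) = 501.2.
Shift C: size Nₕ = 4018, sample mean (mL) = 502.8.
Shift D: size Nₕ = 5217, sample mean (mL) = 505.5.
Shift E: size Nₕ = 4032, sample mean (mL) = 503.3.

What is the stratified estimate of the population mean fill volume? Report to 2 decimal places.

x̄_st = (Σ Nₕx̄ₕ) / (Σ Nₕ) = (5250·499.3 + 3400·501.2 + 4018·502.8 + 5217·505.5 + 4032·503.3) / 21917
= 11012154.5 / 21917 = 502.4481... → 502.45.

502.45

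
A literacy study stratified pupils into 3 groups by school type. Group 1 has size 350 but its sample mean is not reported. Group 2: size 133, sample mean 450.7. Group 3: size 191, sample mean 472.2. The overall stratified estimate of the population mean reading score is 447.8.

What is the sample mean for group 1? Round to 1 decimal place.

433.4

Σ Nₕx̄ₕ = N·μ, so 350·x̄_1 = 674·447.8 − (133·450.7 + 191·472.2).
= 301817.2 − 150133.3 = 151683.9.
x̄_1 = 151683.9 / 350 = 433.383... → 433.4.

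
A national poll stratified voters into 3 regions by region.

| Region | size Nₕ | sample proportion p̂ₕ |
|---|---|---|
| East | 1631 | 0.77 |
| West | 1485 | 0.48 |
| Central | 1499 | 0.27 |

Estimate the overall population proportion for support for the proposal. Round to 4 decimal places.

0.5143

N = 1631 + 1485 + 1499 = 4615.
Overall proportion = Σ (Nₕ/N)·p̂ₕ.
Σ Nₕp̂ₕ = 1255.87 + 712.8 + 404.73 = 2373.4.
2373.4 / 4615 = 0.514280... → 0.5143.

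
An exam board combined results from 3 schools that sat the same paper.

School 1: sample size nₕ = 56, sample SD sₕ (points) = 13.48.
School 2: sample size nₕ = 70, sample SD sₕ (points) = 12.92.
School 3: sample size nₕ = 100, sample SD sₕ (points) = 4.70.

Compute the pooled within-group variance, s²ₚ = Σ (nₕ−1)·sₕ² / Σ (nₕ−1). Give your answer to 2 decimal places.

Degrees of freedom: 55 + 69 + 99 = 223.
Σ(nₕ−1)sₕ² = 55·181.7104 + 69·166.9264 + 99·22.09 = 23698.9036.
s²ₚ = 23698.9036 / 223 = 106.2731... → 106.27.

106.27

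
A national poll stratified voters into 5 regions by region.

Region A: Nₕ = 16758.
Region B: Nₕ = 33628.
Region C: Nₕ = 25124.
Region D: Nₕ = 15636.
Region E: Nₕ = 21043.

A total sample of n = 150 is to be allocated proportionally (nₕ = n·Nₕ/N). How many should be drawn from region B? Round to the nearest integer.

45

N = 16758 + 33628 + 25124 + 15636 + 21043 = 112189.
n_B = 150·33628/112189 = 44.962... → 45.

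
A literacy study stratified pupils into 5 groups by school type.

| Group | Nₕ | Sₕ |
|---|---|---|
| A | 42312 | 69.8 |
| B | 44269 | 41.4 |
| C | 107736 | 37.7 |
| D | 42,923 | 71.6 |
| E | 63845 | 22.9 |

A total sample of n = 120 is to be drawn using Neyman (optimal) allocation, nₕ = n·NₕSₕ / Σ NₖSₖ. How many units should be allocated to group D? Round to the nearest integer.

Σ NₕSₕ = 42312·69.8 + 44269·41.4 + 107736·37.7 + 42923·71.6 + 63845·22.9 = 13383098.7.
Share for D: 3073286.8/13383098.7 = 0.22964.
n_D = 120 × 0.22964 = 27.557... → 28.

28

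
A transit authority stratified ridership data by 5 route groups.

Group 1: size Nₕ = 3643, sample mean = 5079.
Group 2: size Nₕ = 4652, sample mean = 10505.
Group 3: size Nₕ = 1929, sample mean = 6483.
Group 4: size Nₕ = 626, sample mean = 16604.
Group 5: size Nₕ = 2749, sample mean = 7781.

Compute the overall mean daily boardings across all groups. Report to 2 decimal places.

N = 13599; weights Wₕ = Nₕ/N = (0.2679, 0.3421, 0.1418, 0.0460, 0.2021).
x̄_st = Σ Wₕ·x̄ₕ = 0.2679·5079 + 0.3421·10505 + 0.1418·6483 + 0.0460·16604 + 0.2021·7781 ≈ 8211.0329...
→ 8211.03.

8211.03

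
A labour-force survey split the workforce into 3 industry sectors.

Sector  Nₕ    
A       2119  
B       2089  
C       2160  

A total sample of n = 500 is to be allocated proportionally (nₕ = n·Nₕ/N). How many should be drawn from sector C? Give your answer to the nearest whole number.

170

N = 2119 + 2089 + 2160 = 6368.
n_C = 500·2160/6368 = 169.598... → 170.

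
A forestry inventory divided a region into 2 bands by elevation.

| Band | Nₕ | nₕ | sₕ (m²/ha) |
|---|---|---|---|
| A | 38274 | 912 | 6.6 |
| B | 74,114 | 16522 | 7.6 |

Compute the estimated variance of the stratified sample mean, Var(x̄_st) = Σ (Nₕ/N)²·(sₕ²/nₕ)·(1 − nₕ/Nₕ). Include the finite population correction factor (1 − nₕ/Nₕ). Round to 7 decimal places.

0.0065888

N = 112388; Wₕ = Nₕ/N.
band A: (38274/112388)²·6.6²/912·(1 − 912/38274) = 0.0054073828
band B: (74114/112388)²·7.6²/16522·(1 − 16522/74114) = 0.0011813731
Sum = 0.0065887560 → 0.0065888.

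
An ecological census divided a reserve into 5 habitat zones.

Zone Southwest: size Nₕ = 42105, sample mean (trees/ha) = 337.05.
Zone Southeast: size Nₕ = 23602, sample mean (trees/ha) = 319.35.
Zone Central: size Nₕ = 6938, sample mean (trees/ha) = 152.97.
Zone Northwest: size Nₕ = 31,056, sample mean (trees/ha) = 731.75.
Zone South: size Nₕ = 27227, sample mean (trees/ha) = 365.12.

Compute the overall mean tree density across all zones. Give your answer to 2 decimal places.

N = 130928; weights Wₕ = Nₕ/N = (0.3216, 0.1803, 0.0530, 0.2372, 0.2080).
x̄_st = Σ Wₕ·x̄ₕ = 0.3216·337.05 + 0.1803·319.35 + 0.0530·152.97 + 0.2372·731.75 + 0.2080·365.12 ≈ 423.5644...
→ 423.56.

423.56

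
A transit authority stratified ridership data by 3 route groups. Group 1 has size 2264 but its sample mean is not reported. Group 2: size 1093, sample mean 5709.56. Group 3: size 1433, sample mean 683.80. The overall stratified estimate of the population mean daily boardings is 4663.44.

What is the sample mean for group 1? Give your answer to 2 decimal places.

N = 2264 + 1093 + 1433 = 4790.
Overall total = μ·N = 4663.44·4790 = 22337877.6.
Subtract the known strata: 1093·5709.56 + 1433·683.80 = 7220434.48.
Remaining total for group 1: 22337877.6 − 7220434.48 = 15117443.12.
Divide by its size: 15117443.12 / 2264 = 6677.3159... → 6677.32.

6677.32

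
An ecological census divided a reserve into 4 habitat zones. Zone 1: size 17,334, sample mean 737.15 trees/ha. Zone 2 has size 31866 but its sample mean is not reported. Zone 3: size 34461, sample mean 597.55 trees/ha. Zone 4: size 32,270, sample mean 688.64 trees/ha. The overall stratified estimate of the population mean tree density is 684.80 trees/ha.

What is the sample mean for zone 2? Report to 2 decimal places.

746.79

N = 17334 + 31866 + 34461 + 32270 = 115931.
Overall total = μ·N = 684.80·115931 = 79389548.8.
Subtract the known strata: 17334·737.15 + 34461·597.55 + 32270·688.64 = 55592341.45.
Remaining total for zone 2: 79389548.8 − 55592341.45 = 23797207.35.
Divide by its size: 23797207.35 / 31866 = 746.7899... → 746.79.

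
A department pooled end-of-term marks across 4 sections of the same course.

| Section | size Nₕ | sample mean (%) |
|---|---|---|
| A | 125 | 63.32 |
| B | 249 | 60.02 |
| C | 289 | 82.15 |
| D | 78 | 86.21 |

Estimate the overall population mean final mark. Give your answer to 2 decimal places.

71.96

N = 741; weights Wₕ = Nₕ/N = (0.1687, 0.3360, 0.3900, 0.1053).
x̄_st = Σ Wₕ·x̄ₕ = 0.1687·63.32 + 0.3360·60.02 + 0.3900·82.15 + 0.1053·86.21 ≈ 71.9645...
→ 71.96.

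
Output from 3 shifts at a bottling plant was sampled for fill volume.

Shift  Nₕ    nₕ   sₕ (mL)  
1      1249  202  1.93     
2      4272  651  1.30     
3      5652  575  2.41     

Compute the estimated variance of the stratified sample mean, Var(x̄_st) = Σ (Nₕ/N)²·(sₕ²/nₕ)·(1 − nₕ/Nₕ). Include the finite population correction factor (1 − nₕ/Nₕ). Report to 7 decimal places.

0.0028367

N = 11173; Wₕ = Nₕ/N.
shift 1: (1249/11173)²·1.93²/202·(1 − 202/1249) = 0.0001931669
shift 2: (4272/11173)²·1.30²/651·(1 − 651/4272) = 0.0003216814
shift 3: (5652/11173)²·2.41²/575·(1 − 575/5652) = 0.0023218596
Sum = 0.0028367079 → 0.0028367.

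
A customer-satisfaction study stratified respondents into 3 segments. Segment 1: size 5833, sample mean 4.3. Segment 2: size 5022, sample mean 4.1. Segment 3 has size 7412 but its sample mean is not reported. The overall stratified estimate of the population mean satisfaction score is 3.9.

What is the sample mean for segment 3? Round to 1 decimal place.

3.4

N = 5833 + 5022 + 7412 = 18267.
Overall total = μ·N = 3.9·18267 = 71241.3.
Subtract the known strata: 5833·4.3 + 5022·4.1 = 45672.1.
Remaining total for segment 3: 71241.3 − 45672.1 = 25569.2.
Divide by its size: 25569.2 / 7412 = 3.450... → 3.4.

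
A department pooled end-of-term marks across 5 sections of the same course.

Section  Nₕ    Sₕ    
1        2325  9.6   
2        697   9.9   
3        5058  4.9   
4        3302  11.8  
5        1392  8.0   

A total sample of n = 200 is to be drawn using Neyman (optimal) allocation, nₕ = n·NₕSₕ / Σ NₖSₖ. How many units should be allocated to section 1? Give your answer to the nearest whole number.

Σ NₕSₕ = 2325·9.6 + 697·9.9 + 5058·4.9 + 3302·11.8 + 1392·8.0 = 104104.1.
Share for 1: 22320/104104.1 = 0.21440.
n_1 = 200 × 0.21440 = 42.880... → 43.

43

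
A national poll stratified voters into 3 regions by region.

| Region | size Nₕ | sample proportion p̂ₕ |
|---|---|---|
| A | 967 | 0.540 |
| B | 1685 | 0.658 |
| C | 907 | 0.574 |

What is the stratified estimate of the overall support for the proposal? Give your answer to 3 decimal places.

0.605

Wₕ = Nₕ/N with N = 3559: 0.2717, 0.4734, 0.2548.
p̂_st = 0.2717·0.540 + 0.4734·0.658 + 0.2548·0.574 ≈ 0.60453... → 0.605.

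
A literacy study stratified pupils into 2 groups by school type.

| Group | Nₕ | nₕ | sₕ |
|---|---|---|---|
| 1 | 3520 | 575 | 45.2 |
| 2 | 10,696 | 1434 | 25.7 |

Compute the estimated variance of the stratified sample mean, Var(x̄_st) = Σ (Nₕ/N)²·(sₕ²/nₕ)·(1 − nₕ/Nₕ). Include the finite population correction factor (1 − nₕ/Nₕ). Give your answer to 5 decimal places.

N = 14216; Wₕ = Nₕ/N.
group 1: (3520/14216)²·45.2²/575·(1 − 575/3520) = 0.18225614
group 2: (10696/14216)²·25.7²/1434·(1 − 1434/10696) = 0.22578154
Sum = 0.40803768 → 0.40804.

0.40804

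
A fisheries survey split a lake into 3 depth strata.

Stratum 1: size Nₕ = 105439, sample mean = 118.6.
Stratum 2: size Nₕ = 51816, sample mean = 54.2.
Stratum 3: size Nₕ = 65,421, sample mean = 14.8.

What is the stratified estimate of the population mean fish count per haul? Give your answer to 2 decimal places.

73.12

N = 222676; weights Wₕ = Nₕ/N = (0.4735, 0.2327, 0.2938).
x̄_st = Σ Wₕ·x̄ₕ = 0.4735·118.6 + 0.2327·54.2 + 0.2938·14.8 ≈ 73.1184...
→ 73.12.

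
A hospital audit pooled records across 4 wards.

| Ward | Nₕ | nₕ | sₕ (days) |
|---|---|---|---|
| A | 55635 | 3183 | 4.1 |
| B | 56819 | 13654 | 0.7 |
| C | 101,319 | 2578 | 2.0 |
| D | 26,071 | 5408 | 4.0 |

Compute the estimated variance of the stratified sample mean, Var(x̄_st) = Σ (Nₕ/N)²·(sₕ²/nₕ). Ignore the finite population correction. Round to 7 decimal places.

N = 239844; Wₕ = Nₕ/N.
ward A: (55635/239844)²·4.1²/3183 = 0.0002841643
ward B: (56819/239844)²·0.7²/13654 = 0.0000020140
ward C: (101319/239844)²·2.0²/2578 = 0.0002768861
ward D: (26071/239844)²·4.0²/5408 = 0.0000349575
Sum = 0.0005980220 → 0.0005980.

0.0005980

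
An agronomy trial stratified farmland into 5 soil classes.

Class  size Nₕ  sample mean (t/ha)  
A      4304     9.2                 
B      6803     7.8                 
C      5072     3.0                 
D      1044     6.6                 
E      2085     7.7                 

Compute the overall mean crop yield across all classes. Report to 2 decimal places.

N = 4304 + 6803 + 5072 + 1044 + 2085 = 19308.
The stratified mean weights each stratum mean by its population share Nₕ/N.
Σ Nₕx̄ₕ = 4304·9.2 + 6803·7.8 + 5072·3.0 + 1044·6.6 + 2085·7.7 = 39596.8 + 53063.4 + 15216 + 6890.4 + 16054.5 = 130821.1.
Divide by N: 130821.1 / 19308 = 6.7755... → 6.78.

6.78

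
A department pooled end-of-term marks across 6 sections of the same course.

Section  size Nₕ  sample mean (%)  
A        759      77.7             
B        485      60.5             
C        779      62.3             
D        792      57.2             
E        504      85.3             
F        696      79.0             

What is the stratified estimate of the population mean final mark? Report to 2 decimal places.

N = 4015; weights Wₕ = Nₕ/N = (0.1890, 0.1208, 0.1940, 0.1973, 0.1255, 0.1733).
x̄_st = Σ Wₕ·x̄ₕ = 0.1890·77.7 + 0.1208·60.5 + 0.1940·62.3 + 0.1973·57.2 + 0.1255·85.3 + 0.1733·79.0 ≈ 69.7699...
→ 69.77.

69.77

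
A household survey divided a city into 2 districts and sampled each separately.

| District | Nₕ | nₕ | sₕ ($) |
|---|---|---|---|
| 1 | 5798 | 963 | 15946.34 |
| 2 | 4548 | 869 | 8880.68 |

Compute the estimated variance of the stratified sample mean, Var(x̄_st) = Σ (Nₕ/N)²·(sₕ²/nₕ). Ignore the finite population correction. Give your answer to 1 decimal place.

100466.7

N = 10346; Wₕ = Nₕ/N.
district 1: (5798/10346)²·15946.34²/963 = 82929.1523
district 2: (4548/10346)²·8880.68²/869 = 17537.5382
Sum = 100466.6905 → 100466.7.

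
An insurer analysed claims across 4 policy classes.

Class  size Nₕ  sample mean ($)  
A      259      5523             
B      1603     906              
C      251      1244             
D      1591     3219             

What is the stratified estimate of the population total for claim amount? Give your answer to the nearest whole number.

8316448

A: 259·5523 = 1430457
B: 1603·906 = 1452318
C: 251·1244 = 312244
D: 1591·3219 = 5121429
τ̂ = Σ Nₕx̄ₕ = 8316448.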